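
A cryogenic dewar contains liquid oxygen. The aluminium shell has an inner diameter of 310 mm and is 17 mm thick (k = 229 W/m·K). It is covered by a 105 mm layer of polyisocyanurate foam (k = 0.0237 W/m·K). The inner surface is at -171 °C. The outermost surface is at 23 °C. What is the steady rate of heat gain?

Q ≈ 26.2 W

For a spherical shell R = (1/r₁ − 1/r₂)/(4πk); film R = 1/(h·4πr²). In series:
R_aluminium shell = (1/0.155 − 1/0.172)/(4π×229) = 2.216×10^-4 K/W
R_polyisocyanurate foam = (1/0.172 − 1/0.277)/(4π×0.0237) = 7.4 K/W
R_total = 7.4 K/W
Q = ΔT/R_total = 194/7.4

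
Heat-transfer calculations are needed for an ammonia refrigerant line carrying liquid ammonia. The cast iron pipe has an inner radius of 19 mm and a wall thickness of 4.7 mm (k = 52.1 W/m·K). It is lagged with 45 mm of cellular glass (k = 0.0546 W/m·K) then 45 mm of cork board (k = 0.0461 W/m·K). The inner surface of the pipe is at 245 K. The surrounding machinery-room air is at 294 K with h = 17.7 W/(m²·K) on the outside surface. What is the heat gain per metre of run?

Per-layer cylindrical resistances, series-summed:
R_cast iron pipe wall = ln(23.7/19)/(2π×52.1×1) = 6.752×10^-4 K/W
R_cellular glass = ln(68.7/23.7)/(2π×0.0546×1) = 3.102 K/W
R_cork board = ln(113.7/68.7)/(2π×0.0461×1) = 1.739 K/W
R_outer film = 1/(h_o·2πr_oL) = 1/(17.7×2π×0.1137×1) = 0.07908 K/W
R_total = 4.921 K/W
Q = ΔT/R_total = 49/4.921

q′ ≈ 9.96 W/m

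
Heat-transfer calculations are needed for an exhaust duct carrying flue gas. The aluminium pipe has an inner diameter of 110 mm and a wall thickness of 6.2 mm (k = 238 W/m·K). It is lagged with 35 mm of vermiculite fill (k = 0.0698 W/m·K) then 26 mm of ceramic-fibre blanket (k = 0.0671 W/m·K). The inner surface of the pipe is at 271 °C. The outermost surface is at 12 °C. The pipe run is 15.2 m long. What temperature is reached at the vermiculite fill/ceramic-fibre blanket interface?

T ≈ 104 °C

Cylindrical conduction, so R = ln(r₂/r₁)/(2πkL) per layer, in series:
R_aluminium pipe wall = ln(61.2/55)/(2π×238×15.2) = 4.699×10^-6 K/W
R_vermiculite fill = ln(96.2/61.2)/(2π×0.0698×15.2) = 0.06785 K/W
R_ceramic-fibre blanket = ln(122.2/96.2)/(2π×0.0671×15.2) = 0.03733 K/W
R_total = 0.1052 K/W
Q = ΔT/R_total = 259/0.1052
Q = 2460 W
T_interface = T_inner − Q·ΣR(inner→interface) = 271 − 2460×0.06785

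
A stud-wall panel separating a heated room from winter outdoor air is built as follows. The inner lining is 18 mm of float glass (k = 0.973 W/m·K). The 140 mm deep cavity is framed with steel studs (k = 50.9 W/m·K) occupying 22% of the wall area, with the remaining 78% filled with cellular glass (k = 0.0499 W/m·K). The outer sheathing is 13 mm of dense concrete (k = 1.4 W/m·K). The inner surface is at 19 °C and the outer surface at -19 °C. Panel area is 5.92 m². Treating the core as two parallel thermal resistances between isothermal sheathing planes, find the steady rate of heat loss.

Sheathing layers in series; stud and cavity paths in parallel between them.
R_inner = 0.018/(0.973×5.92) = 0.003125 K/W
R_stud  = 0.14/(50.9×0.22×5.92) = 0.002112 K/W
R_cav   = 0.14/(0.0499×0.78×5.92) = 0.6076 K/W
1/R_core = 1/R_stud + 1/R_cav → R_core = 0.002105 K/W
R_outer = 0.013/(1.4×5.92) = 0.001569 K/W
R_total = 0.006798 K/W
Q = ΔT/R_total = 38/0.006798

Q ≈ 5590 W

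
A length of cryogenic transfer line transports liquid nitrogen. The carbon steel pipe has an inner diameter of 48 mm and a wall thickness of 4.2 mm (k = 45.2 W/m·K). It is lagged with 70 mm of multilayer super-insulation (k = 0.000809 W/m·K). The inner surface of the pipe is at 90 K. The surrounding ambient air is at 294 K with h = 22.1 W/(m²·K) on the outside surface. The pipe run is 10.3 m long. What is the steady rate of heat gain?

For a radial system each layer contributes R = ln(r_out/r_in)/(2πkL); films add R = 1/(hA).
R_carbon steel pipe wall = ln(28.2/24)/(2π×45.2×10.3) = 5.513×10^-5 K/W
R_multilayer super-insulation = ln(98.2/28.2)/(2π×0.000809×10.3) = 23.83 K/W
R_outer film = 1/(h_o·2πr_oL) = 1/(22.1×2π×0.0982×10.3) = 0.00712 K/W
R_total = 23.84 K/W
Q = ΔT/R_total = 204/23.84

Q ≈ 8.56 W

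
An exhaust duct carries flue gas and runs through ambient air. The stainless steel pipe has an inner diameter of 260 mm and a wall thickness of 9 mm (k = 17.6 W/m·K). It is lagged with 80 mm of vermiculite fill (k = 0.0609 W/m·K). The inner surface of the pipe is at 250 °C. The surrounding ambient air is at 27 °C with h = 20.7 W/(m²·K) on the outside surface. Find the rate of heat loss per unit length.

Radial resistances (cylindrical: R_cond = ln(r_o/r_i)/(2πkL), R_conv = 1/(h·2πrL)):
R_stainless steel pipe wall = ln(139/130)/(2π×17.6×1) = 6.053×10^-4 K/W
R_vermiculite fill = ln(219/139)/(2π×0.0609×1) = 1.188 K/W
R_outer film = 1/(h_o·2πr_oL) = 1/(20.7×2π×0.219×1) = 0.03511 K/W
R_total = 1.224 K/W
Q = ΔT/R_total = 223/1.224

q′ ≈ 182 W/m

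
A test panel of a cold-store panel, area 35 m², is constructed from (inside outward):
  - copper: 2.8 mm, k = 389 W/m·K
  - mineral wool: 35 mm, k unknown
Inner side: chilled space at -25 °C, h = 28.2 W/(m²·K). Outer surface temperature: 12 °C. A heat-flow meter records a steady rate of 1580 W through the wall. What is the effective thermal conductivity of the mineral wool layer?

Treating each layer as a thermal resistance in series:
R_inner film = 1/(h_i·A) = 1/(28.2×35) = 0.001013 K/W
R_copper = L/(kA) = 0.0028/(389×35) = 2.057×10^-7 K/W
Sum of known resistances R_other = 0.001013 K/W
Total R = ΔT/Q = 37/1580 = 0.02342 K/W
R_mineral wool = R_total − R_other = 0.0224 K/W
k = L/(R·A) = 0.035/(0.0224×35)

k ≈ 0.0446 W/(m·K)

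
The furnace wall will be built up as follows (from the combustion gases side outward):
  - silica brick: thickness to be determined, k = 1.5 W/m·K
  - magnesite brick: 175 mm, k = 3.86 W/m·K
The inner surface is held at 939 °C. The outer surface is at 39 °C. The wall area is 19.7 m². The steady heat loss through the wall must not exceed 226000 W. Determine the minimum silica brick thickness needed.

L ≈ 49.7 mm

Treating each layer as a thermal resistance in series:
R_magnesite brick = L/(kA) = 0.175/(3.86×19.7) = 0.002301 K/W
Sum of the known resistances R_other = 0.002301 K/W
Required total resistance R_tot = ΔT/Q_allow = 900/226000 = 0.003982 K/W
R_silica brick = R_tot − R_other = 0.001681 K/W
L = R·k·A = 0.001681×1.5×19.7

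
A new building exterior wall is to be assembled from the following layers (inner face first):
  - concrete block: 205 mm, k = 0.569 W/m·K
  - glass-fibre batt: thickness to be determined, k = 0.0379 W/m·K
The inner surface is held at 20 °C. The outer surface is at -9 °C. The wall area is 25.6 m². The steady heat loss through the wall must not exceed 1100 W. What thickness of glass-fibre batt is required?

L ≈ 11.9 mm

Using the resistance-network approach (series):
R_concrete block = L/(kA) = 0.205/(0.569×25.6) = 0.01407 K/W
Sum of the known resistances R_other = 0.01407 K/W
Required total resistance R_tot = ΔT/Q_allow = 29/1100 = 0.02636 K/W
R_glass-fibre batt = R_tot − R_other = 0.01229 K/W
L = R·k·A = 0.01229×0.0379×25.6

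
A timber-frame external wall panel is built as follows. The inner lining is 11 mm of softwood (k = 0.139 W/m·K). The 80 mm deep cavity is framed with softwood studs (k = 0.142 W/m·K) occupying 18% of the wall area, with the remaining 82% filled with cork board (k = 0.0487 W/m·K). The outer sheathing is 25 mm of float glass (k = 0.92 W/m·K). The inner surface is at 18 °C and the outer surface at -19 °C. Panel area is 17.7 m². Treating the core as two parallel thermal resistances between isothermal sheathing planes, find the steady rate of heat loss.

Sheathing layers in series; stud and cavity paths in parallel between them.
R_inner = 0.011/(0.139×17.7) = 0.004471 K/W
R_stud  = 0.08/(0.142×0.18×17.7) = 0.1768 K/W
R_cav   = 0.08/(0.0487×0.82×17.7) = 0.1132 K/W
1/R_core = 1/R_stud + 1/R_cav → R_core = 0.06901 K/W
R_outer = 0.025/(0.92×17.7) = 0.001535 K/W
R_total = 0.07502 K/W
Q = ΔT/R_total = 37/0.07502

Q ≈ 493 W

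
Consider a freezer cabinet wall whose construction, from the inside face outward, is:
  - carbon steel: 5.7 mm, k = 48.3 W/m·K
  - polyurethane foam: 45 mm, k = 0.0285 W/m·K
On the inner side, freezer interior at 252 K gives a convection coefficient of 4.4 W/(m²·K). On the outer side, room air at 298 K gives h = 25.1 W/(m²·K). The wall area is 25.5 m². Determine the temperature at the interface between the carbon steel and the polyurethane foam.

T ≈ 258 K

Model the wall as resistances in series:
R_inner film = 1/(h_i·A) = 1/(4.4×25.5) = 0.008913 K/W
R_carbon steel = L/(kA) = 0.0057/(48.3×25.5) = 4.628×10^-6 K/W
R_polyurethane foam = L/(kA) = 0.045/(0.0285×25.5) = 0.06192 K/W
R_outer film = 1/(h_o·A) = 1/(25.1×25.5) = 0.001562 K/W
R_total = 0.0724 K/W;  Q = ΔT/R_total = 46/0.0724 = 635.4 W
T_interface = T_inner + Q·ΣR(inner→interface) = 252 + 635×0.008917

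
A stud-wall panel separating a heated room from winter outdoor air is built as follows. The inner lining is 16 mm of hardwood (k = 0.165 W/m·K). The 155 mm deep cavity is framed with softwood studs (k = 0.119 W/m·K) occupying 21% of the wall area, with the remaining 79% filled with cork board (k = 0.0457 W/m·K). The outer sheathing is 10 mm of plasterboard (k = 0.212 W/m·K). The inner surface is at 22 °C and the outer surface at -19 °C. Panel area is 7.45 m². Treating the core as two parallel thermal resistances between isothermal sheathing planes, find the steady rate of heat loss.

Q ≈ 114 W

Sheathing layers in series; stud and cavity paths in parallel between them.
R_inner = 0.016/(0.165×7.45) = 0.01302 K/W
R_stud  = 0.155/(0.119×0.21×7.45) = 0.8325 K/W
R_cav   = 0.155/(0.0457×0.79×7.45) = 0.5763 K/W
1/R_core = 1/R_stud + 1/R_cav → R_core = 0.3406 K/W
R_outer = 0.01/(0.212×7.45) = 0.006332 K/W
R_total = 0.3599 K/W
Q = ΔT/R_total = 41/0.3599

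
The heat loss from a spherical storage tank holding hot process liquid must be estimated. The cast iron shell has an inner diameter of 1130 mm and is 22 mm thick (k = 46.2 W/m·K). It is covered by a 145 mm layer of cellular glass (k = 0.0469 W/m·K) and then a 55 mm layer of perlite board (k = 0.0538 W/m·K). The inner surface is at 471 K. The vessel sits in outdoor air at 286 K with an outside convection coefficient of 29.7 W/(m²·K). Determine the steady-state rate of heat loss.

Each spherical layer contributes R = (1/r_i − 1/r_o)/(4πk):
R_cast iron shell = (1/0.565 − 1/0.587)/(4π×46.2) = 1.143×10^-4 K/W
R_cellular glass = (1/0.587 − 1/0.732)/(4π×0.0469) = 0.5726 K/W
R_perlite board = (1/0.732 − 1/0.787)/(4π×0.0538) = 0.1412 K/W
R_outer film = 1/(h·4πr_o²) = 1/(29.7×4π×0.787²) = 0.004326 K/W
R_total = 0.7182 K/W
Q = ΔT/R_total = 185/0.7182

Q ≈ 258 W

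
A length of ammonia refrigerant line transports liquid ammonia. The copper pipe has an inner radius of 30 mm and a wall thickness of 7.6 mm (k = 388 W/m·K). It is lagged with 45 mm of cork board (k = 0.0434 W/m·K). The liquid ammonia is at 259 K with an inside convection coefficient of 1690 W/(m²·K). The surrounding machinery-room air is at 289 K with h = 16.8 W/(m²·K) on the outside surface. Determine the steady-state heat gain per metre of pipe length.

Radial resistances (cylindrical: R_cond = ln(r_o/r_i)/(2πkL), R_conv = 1/(h·2πrL)):
R_inner film = 1/(h_i·2πr₁L) = 1/(1690×2π×0.03×1) = 0.003139 K/W
R_copper pipe wall = ln(37.6/30)/(2π×388×1) = 9.262×10^-5 K/W
R_cork board = ln(82.6/37.6)/(2π×0.0434×1) = 2.886 K/W
R_outer film = 1/(h_o·2πr_oL) = 1/(16.8×2π×0.0826×1) = 0.1147 K/W
R_total = 3.004 K/W
Q = ΔT/R_total = 30/3.004

q′ ≈ 9.99 W/m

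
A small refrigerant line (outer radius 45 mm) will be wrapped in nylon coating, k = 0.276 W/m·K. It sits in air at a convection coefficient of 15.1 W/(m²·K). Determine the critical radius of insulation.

r_cr ≈ 18.3 mm

For a cylinder r_cr = k/h = 0.276/15.1
r_cr = 18.3 mm; since the bare radius (45 mm) is above r_cr, any added insulation will reduce heat loss.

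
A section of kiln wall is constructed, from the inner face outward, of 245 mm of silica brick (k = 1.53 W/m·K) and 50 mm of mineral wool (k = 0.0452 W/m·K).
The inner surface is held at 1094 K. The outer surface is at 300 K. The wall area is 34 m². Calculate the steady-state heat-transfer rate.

Treating each layer as a thermal resistance in series:
R_silica brick = L/(kA) = 0.245/(1.53×34) = 0.00471 K/W
R_mineral wool = L/(kA) = 0.05/(0.0452×34) = 0.03254 K/W
R_total = 0.03724 K/W
Q = ΔT / R_total = 794 / 0.03724

Q ≈ 21300 W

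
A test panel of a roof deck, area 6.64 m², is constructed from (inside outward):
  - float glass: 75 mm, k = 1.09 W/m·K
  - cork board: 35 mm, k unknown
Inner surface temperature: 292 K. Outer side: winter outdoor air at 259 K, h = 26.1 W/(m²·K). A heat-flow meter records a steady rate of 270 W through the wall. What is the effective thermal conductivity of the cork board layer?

Treating each layer as a thermal resistance in series:
R_float glass = L/(kA) = 0.075/(1.09×6.64) = 0.01036 K/W
R_outer film = 1/(h_o·A) = 1/(26.1×6.64) = 0.00577 K/W
Sum of known resistances R_other = 0.01613 K/W
Total R = ΔT/Q = 33/270 = 0.1222 K/W
R_cork board = R_total − R_other = 0.1061 K/W
k = L/(R·A) = 0.035/(0.1061×6.64)

k ≈ 0.0497 W/(m·K)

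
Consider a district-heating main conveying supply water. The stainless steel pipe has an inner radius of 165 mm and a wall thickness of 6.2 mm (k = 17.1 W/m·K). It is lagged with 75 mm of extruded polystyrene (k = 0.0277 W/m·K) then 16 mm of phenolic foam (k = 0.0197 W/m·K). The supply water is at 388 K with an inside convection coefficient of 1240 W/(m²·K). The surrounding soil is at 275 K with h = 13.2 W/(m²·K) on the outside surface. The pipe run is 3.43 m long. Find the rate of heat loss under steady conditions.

Q ≈ 147 W

Per-layer cylindrical resistances, series-summed:
R_inner film = 1/(h_i·2πr₁L) = 1/(1240×2π×0.165×3.43) = 2.268×10^-4 K/W
R_stainless steel pipe wall = ln(171.2/165)/(2π×17.1×3.43) = 1.001×10^-4 K/W
R_extruded polystyrene = ln(246.2/171.2)/(2π×0.0277×3.43) = 0.6086 K/W
R_phenolic foam = ln(262.2/246.2)/(2π×0.0197×3.43) = 0.1483 K/W
R_outer film = 1/(h_o·2πr_oL) = 1/(13.2×2π×0.2622×3.43) = 0.01341 K/W
R_total = 0.7706 K/W
Q = ΔT/R_total = 113/0.7706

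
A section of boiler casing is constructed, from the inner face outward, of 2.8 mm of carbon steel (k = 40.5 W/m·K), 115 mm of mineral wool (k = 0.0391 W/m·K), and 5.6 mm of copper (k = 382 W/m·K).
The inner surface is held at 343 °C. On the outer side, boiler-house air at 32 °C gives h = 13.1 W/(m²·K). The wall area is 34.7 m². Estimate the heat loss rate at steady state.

Q ≈ 3580 W

Model the wall as resistances in series:
R_carbon steel = L/(kA) = 0.0028/(40.5×34.7) = 1.992×10^-6 K/W
R_mineral wool = L/(kA) = 0.115/(0.0391×34.7) = 0.08476 K/W
R_copper = L/(kA) = 0.0056/(382×34.7) = 4.225×10^-7 K/W
R_outer film = 1/(h_o·A) = 1/(13.1×34.7) = 0.0022 K/W
R_total = 0.08696 K/W
Q = ΔT / R_total = 311 / 0.08696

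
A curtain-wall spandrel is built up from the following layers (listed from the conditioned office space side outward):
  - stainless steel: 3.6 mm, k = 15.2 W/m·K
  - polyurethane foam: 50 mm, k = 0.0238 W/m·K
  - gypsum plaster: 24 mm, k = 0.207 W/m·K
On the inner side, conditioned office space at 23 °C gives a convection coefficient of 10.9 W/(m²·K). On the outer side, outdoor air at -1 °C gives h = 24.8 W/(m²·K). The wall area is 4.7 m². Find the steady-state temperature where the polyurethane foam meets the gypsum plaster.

Thermal resistances in series:
R_inner film = 1/(h_i·A) = 1/(10.9×4.7) = 0.01952 K/W
R_stainless steel = L/(kA) = 0.0036/(15.2×4.7) = 5.039×10^-5 K/W
R_polyurethane foam = L/(kA) = 0.05/(0.0238×4.7) = 0.447 K/W
R_gypsum plaster = L/(kA) = 0.024/(0.207×4.7) = 0.02467 K/W
R_outer film = 1/(h_o·A) = 1/(24.8×4.7) = 0.008579 K/W
R_total = 0.4998 K/W;  Q = ΔT/R_total = 24/0.4998 = 48.02 W
T_interface = T_inner − Q·ΣR(inner→interface) = 23 − 48×0.4666

T ≈ 0.597 °C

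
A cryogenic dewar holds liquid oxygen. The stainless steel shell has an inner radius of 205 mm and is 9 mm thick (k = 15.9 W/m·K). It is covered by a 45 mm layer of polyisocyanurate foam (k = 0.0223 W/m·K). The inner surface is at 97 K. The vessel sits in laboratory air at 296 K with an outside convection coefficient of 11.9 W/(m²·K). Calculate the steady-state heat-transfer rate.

Q ≈ 66.4 W

Radial (spherical) resistances in series:
R_stainless steel shell = (1/0.205 − 1/0.214)/(4π×15.9) = 0.001027 K/W
R_polyisocyanurate foam = (1/0.214 − 1/0.259)/(4π×0.0223) = 2.897 K/W
R_outer film = 1/(h·4πr_o²) = 1/(11.9×4π×0.259²) = 0.09969 K/W
R_total = 2.998 K/W
Q = ΔT/R_total = 199/2.998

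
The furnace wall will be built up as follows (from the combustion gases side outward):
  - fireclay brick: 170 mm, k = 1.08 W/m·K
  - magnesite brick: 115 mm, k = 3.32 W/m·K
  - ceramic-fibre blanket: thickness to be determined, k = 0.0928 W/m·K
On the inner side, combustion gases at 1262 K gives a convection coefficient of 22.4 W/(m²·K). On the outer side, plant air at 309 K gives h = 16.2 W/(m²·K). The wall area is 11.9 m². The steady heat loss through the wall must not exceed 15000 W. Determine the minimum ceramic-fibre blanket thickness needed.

L ≈ 42.5 mm

Treating each layer as a thermal resistance in series:
R_inner film = 1/(h_i·A) = 1/(22.4×11.9) = 0.003752 K/W
R_fireclay brick = L/(kA) = 0.17/(1.08×11.9) = 0.01323 K/W
R_magnesite brick = L/(kA) = 0.115/(3.32×11.9) = 0.002911 K/W
R_outer film = 1/(h_o·A) = 1/(16.2×11.9) = 0.005187 K/W
Sum of the known resistances R_other = 0.02508 K/W
Required total resistance R_tot = ΔT/Q_allow = 953/15000 = 0.06353 K/W
R_ceramic-fibre blanket = R_tot − R_other = 0.03846 K/W
L = R·k·A = 0.03846×0.0928×11.9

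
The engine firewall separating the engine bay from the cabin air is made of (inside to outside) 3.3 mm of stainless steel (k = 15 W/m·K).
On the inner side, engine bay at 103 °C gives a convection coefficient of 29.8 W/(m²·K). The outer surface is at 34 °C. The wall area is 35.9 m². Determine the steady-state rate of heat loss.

Model the wall as resistances in series:
R_inner film = 1/(h_i·A) = 1/(29.8×35.9) = 9.347×10^-4 K/W
R_stainless steel = L/(kA) = 0.0033/(15×35.9) = 6.128×10^-6 K/W
R_total = 9.409×10^-4 K/W
Q = ΔT / R_total = 69 / 9.409×10^-4

Q ≈ 73300 W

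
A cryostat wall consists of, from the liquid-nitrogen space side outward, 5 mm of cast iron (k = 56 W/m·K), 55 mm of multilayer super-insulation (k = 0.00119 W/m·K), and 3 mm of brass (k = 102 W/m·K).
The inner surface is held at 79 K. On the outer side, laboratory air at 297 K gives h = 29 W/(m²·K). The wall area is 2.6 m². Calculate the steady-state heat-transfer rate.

Using the resistance-network approach (series):
R_cast iron = L/(kA) = 0.005/(56×2.6) = 3.434×10^-5 K/W
R_multilayer super-insulation = L/(kA) = 0.055/(0.00119×2.6) = 17.78 K/W
R_brass = L/(kA) = 0.003/(102×2.6) = 1.131×10^-5 K/W
R_outer film = 1/(h_o·A) = 1/(29×2.6) = 0.01326 K/W
R_total = 17.79 K/W
Q = ΔT / R_total = 218 / 17.79

Q ≈ 12.3 W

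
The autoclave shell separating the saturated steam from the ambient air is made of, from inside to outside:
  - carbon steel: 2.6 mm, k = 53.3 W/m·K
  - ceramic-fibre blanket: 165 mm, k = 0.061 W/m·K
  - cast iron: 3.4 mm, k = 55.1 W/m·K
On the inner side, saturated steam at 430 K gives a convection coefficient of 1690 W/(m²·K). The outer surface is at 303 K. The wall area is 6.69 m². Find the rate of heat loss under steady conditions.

Q ≈ 314 W

Model the wall as resistances in series:
R_inner film = 1/(h_i·A) = 1/(1690×6.69) = 8.845×10^-5 K/W
R_carbon steel = L/(kA) = 0.0026/(53.3×6.69) = 7.292×10^-6 K/W
R_ceramic-fibre blanket = L/(kA) = 0.165/(0.061×6.69) = 0.4043 K/W
R_cast iron = L/(kA) = 0.0034/(55.1×6.69) = 9.224×10^-6 K/W
R_total = 0.4044 K/W
Q = ΔT / R_total = 127 / 0.4044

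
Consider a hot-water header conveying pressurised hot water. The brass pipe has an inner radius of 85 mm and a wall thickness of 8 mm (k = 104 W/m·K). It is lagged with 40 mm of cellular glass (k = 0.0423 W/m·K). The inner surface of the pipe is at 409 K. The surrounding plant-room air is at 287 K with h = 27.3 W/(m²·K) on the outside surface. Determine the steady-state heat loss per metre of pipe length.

Cylindrical conduction, so R = ln(r₂/r₁)/(2πkL) per layer, in series:
R_brass pipe wall = ln(93/85)/(2π×104×1) = 1.377×10^-4 K/W
R_cellular glass = ln(133/93)/(2π×0.0423×1) = 1.346 K/W
R_outer film = 1/(h_o·2πr_oL) = 1/(27.3×2π×0.133×1) = 0.04383 K/W
R_total = 1.39 K/W
Q = ΔT/R_total = 122/1.39

q′ ≈ 87.8 W/m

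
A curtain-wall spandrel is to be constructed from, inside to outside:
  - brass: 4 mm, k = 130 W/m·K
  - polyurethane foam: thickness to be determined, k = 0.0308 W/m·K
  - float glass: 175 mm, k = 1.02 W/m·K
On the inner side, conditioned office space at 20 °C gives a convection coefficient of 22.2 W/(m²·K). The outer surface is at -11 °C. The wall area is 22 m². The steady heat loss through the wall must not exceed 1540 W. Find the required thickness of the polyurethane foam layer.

L ≈ 6.97 mm

Thermal resistances in series:
R_inner film = 1/(h_i·A) = 1/(22.2×22) = 0.002048 K/W
R_brass = L/(kA) = 0.004/(130×22) = 1.399×10^-6 K/W
R_float glass = L/(kA) = 0.175/(1.02×22) = 0.007799 K/W
Sum of the known resistances R_other = 0.009847 K/W
Required total resistance R_tot = ΔT/Q_allow = 31/1540 = 0.02013 K/W
R_polyurethane foam = R_tot − R_other = 0.01028 K/W
L = R·k·A = 0.01028×0.0308×22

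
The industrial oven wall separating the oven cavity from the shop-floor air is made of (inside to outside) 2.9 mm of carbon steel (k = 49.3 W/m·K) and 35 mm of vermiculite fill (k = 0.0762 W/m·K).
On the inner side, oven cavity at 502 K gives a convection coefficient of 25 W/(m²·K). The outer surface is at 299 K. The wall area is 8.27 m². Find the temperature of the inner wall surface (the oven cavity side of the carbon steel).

Series thermal resistances:
R_inner film = 1/(h_i·A) = 1/(25×8.27) = 0.004837 K/W
R_carbon steel = L/(kA) = 0.0029/(49.3×8.27) = 7.113×10^-6 K/W
R_vermiculite fill = L/(kA) = 0.035/(0.0762×8.27) = 0.05554 K/W
R_total = 0.06038 K/W;  Q = ΔT/R_total = 203/0.06038 = 3362 W
T_interface = T_inner − Q·ΣR(inner→interface) = 502 − 3360×0.004837

T ≈ 486 K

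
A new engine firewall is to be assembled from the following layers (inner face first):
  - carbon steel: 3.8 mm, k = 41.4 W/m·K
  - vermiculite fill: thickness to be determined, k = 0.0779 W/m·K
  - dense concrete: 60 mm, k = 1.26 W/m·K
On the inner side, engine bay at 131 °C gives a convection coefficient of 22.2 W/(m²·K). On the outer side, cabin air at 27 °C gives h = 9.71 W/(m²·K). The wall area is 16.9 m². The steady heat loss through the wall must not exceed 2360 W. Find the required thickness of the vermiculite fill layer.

Series thermal resistances:
R_inner film = 1/(h_i·A) = 1/(22.2×16.9) = 0.002665 K/W
R_carbon steel = L/(kA) = 0.0038/(41.4×16.9) = 5.431×10^-6 K/W
R_dense concrete = L/(kA) = 0.06/(1.26×16.9) = 0.002818 K/W
R_outer film = 1/(h_o·A) = 1/(9.71×16.9) = 0.006094 K/W
Sum of the known resistances R_other = 0.01158 K/W
Required total resistance R_tot = ΔT/Q_allow = 104/2360 = 0.04407 K/W
R_vermiculite fill = R_tot − R_other = 0.03249 K/W
L = R·k·A = 0.03249×0.0779×16.9

L ≈ 42.8 mm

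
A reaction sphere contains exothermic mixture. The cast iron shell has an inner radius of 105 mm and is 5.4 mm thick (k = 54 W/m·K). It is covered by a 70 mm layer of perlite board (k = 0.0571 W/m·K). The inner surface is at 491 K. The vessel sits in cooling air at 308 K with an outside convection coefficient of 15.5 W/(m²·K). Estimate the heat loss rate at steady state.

Q ≈ 36.2 W

Spherical conduction: R = (1/r_in − 1/r_out)/(4πk) per layer; series-sum.
R_cast iron shell = (1/0.105 − 1/0.1104)/(4π×54) = 6.865×10^-4 K/W
R_perlite board = (1/0.1104 − 1/0.1804)/(4π×0.0571) = 4.898 K/W
R_outer film = 1/(h·4πr_o²) = 1/(15.5×4π×0.1804²) = 0.1578 K/W
R_total = 5.057 K/W
Q = ΔT/R_total = 183/5.057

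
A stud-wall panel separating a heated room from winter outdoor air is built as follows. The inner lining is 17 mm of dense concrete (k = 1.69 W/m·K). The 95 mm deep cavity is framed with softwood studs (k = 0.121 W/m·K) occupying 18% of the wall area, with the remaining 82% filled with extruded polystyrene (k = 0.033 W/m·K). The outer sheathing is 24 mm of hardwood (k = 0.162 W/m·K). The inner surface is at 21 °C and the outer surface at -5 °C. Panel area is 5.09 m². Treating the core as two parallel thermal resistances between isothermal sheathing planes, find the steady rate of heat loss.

Q ≈ 62.9 W

Sheathing layers in series; stud and cavity paths in parallel between them.
R_inner = 0.017/(1.69×5.09) = 0.001976 K/W
R_stud  = 0.095/(0.121×0.18×5.09) = 0.8569 K/W
R_cav   = 0.095/(0.033×0.82×5.09) = 0.6897 K/W
1/R_core = 1/R_stud + 1/R_cav → R_core = 0.3821 K/W
R_outer = 0.024/(0.162×5.09) = 0.02911 K/W
R_total = 0.4132 K/W
Q = ΔT/R_total = 26/0.4132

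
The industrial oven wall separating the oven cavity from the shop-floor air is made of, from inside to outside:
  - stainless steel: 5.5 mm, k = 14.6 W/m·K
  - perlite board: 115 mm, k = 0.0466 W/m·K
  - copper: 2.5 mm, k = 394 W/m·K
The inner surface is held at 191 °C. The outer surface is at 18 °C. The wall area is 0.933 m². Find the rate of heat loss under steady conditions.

Series thermal resistances:
R_stainless steel = L/(kA) = 0.0055/(14.6×0.933) = 4.038×10^-4 K/W
R_perlite board = L/(kA) = 0.115/(0.0466×0.933) = 2.645 K/W
R_copper = L/(kA) = 0.0025/(394×0.933) = 6.801×10^-6 K/W
R_total = 2.645 K/W
Q = ΔT / R_total = 173 / 2.645

Q ≈ 65.4 W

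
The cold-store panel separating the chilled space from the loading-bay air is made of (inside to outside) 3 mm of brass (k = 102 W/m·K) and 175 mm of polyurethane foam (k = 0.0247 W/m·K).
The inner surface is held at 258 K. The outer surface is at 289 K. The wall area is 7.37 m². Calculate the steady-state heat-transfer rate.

Treating each layer as a thermal resistance in series:
R_brass = L/(kA) = 0.003/(102×7.37) = 3.991×10^-6 K/W
R_polyurethane foam = L/(kA) = 0.175/(0.0247×7.37) = 0.9613 K/W
R_total = 0.9613 K/W
Q = ΔT / R_total = 31 / 0.9613

Q ≈ 32.2 W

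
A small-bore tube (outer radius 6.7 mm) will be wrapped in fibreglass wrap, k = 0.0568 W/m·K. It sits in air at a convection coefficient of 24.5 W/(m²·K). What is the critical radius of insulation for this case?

For a cylinder r_cr = k/h = 0.0568/24.5
r_cr = 2.32 mm; since the bare radius (6.7 mm) is above r_cr, any added insulation will reduce heat loss.

r_cr ≈ 2.32 mm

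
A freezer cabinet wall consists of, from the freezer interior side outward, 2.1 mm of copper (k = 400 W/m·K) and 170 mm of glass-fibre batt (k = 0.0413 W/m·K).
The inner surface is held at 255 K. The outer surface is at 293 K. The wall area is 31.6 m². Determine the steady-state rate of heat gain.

Q ≈ 292 W

Using the resistance-network approach (series):
R_copper = L/(kA) = 0.0021/(400×31.6) = 1.661×10^-7 K/W
R_glass-fibre batt = L/(kA) = 0.17/(0.0413×31.6) = 0.1303 K/W
R_total = 0.1303 K/W
Q = ΔT / R_total = 38 / 0.1303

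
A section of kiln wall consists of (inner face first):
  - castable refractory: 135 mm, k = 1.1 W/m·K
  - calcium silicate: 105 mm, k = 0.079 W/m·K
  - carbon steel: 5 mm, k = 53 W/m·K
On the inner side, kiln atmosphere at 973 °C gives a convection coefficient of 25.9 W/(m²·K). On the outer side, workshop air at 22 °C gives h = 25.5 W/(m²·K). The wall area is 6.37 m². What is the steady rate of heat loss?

Q ≈ 3960 W

Model the wall as resistances in series:
R_inner film = 1/(h_i·A) = 1/(25.9×6.37) = 0.006061 K/W
R_castable refractory = L/(kA) = 0.135/(1.1×6.37) = 0.01927 K/W
R_calcium silicate = L/(kA) = 0.105/(0.079×6.37) = 0.2087 K/W
R_carbon steel = L/(kA) = 0.005/(53×6.37) = 1.481×10^-5 K/W
R_outer film = 1/(h_o·A) = 1/(25.5×6.37) = 0.006156 K/W
R_total = 0.2402 K/W
Q = ΔT / R_total = 951 / 0.2402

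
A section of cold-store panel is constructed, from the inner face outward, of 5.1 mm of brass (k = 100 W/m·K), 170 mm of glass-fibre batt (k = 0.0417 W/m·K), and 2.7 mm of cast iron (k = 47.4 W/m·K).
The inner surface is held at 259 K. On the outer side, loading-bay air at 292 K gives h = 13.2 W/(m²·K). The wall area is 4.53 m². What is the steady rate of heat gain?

Q ≈ 36 W

Thermal resistances in series:
R_brass = L/(kA) = 0.0051/(100×4.53) = 1.126×10^-5 K/W
R_glass-fibre batt = L/(kA) = 0.17/(0.0417×4.53) = 0.8999 K/W
R_cast iron = L/(kA) = 0.0027/(47.4×4.53) = 1.257×10^-5 K/W
R_outer film = 1/(h_o·A) = 1/(13.2×4.53) = 0.01672 K/W
R_total = 0.9167 K/W
Q = ΔT / R_total = 33 / 0.9167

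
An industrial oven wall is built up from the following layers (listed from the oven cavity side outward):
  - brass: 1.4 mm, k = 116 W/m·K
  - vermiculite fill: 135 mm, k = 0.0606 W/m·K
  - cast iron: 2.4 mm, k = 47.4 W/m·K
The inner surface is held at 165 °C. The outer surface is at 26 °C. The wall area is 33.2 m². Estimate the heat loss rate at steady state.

Series thermal resistances:
R_brass = L/(kA) = 0.0014/(116×33.2) = 3.635×10^-7 K/W
R_vermiculite fill = L/(kA) = 0.135/(0.0606×33.2) = 0.0671 K/W
R_cast iron = L/(kA) = 0.0024/(47.4×33.2) = 1.525×10^-6 K/W
R_total = 0.0671 K/W
Q = ΔT / R_total = 139 / 0.0671

Q ≈ 2070 W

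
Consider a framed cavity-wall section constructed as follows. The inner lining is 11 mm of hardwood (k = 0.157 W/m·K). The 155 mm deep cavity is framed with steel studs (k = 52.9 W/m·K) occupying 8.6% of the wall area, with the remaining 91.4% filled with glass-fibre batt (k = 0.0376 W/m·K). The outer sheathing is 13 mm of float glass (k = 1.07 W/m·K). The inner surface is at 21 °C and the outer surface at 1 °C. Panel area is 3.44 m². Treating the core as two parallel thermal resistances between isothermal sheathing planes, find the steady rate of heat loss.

Sheathing layers in series; stud and cavity paths in parallel between them.
R_inner = 0.011/(0.157×3.44) = 0.02037 K/W
R_stud  = 0.155/(52.9×0.086×3.44) = 0.009904 K/W
R_cav   = 0.155/(0.0376×0.914×3.44) = 1.311 K/W
1/R_core = 1/R_stud + 1/R_cav → R_core = 0.00983 K/W
R_outer = 0.013/(1.07×3.44) = 0.003532 K/W
R_total = 0.03373 K/W
Q = ΔT/R_total = 20/0.03373

Q ≈ 593 W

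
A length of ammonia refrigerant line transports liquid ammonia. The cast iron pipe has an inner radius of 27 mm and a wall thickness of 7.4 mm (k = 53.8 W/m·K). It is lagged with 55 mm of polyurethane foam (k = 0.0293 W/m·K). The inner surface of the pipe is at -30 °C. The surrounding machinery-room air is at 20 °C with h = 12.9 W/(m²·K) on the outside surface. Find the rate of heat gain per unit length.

q′ ≈ 9.39 W/m

Cylindrical conduction, so R = ln(r₂/r₁)/(2πkL) per layer, in series:
R_cast iron pipe wall = ln(34.4/27)/(2π×53.8×1) = 7.166×10^-4 K/W
R_polyurethane foam = ln(89.4/34.4)/(2π×0.0293×1) = 5.188 K/W
R_outer film = 1/(h_o·2πr_oL) = 1/(12.9×2π×0.0894×1) = 0.138 K/W
R_total = 5.327 K/W
Q = ΔT/R_total = 50/5.327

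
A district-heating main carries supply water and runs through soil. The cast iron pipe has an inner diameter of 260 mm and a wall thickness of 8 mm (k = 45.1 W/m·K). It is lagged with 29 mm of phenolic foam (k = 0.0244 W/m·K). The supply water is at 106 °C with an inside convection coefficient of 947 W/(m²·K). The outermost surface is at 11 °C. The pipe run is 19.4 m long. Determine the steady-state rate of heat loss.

For a radial system each layer contributes R = ln(r_out/r_in)/(2πkL); films add R = 1/(hA).
R_inner film = 1/(h_i·2πr₁L) = 1/(947×2π×0.13×19.4) = 6.664×10^-5 K/W
R_cast iron pipe wall = ln(138/130)/(2π×45.1×19.4) = 1.086×10^-5 K/W
R_phenolic foam = ln(167/138)/(2π×0.0244×19.4) = 0.06413 K/W
R_total = 0.06421 K/W
Q = ΔT/R_total = 95/0.06421

Q ≈ 1480 W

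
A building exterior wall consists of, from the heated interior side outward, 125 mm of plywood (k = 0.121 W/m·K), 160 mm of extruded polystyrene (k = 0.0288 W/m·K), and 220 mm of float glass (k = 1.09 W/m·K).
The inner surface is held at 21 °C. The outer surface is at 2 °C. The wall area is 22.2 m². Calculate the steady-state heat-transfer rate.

Q ≈ 62.1 W

Using the resistance-network approach (series):
R_plywood = L/(kA) = 0.125/(0.121×22.2) = 0.04653 K/W
R_extruded polystyrene = L/(kA) = 0.16/(0.0288×22.2) = 0.2503 K/W
R_float glass = L/(kA) = 0.22/(1.09×22.2) = 0.009092 K/W
R_total = 0.3059 K/W
Q = ΔT / R_total = 19 / 0.3059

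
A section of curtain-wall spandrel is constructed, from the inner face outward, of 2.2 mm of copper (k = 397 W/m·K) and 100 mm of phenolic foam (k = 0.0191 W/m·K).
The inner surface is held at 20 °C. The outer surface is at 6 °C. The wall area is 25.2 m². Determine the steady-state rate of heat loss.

Thermal resistances in series:
R_copper = L/(kA) = 0.0022/(397×25.2) = 2.199×10^-7 K/W
R_phenolic foam = L/(kA) = 0.1/(0.0191×25.2) = 0.2078 K/W
R_total = 0.2078 K/W
Q = ΔT / R_total = 14 / 0.2078

Q ≈ 67.4 W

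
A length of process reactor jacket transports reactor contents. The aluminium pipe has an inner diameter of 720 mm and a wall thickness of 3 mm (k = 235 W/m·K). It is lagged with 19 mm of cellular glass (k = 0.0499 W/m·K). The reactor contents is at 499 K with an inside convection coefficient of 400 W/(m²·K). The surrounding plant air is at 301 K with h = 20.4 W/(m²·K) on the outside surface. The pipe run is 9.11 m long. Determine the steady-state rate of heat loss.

For a radial system each layer contributes R = ln(r_out/r_in)/(2πkL); films add R = 1/(hA).
R_inner film = 1/(h_i·2πr₁L) = 1/(400×2π×0.36×9.11) = 1.213×10^-4 K/W
R_aluminium pipe wall = ln(363/360)/(2π×235×9.11) = 6.169×10^-7 K/W
R_cellular glass = ln(382/363)/(2π×0.0499×9.11) = 0.01786 K/W
R_outer film = 1/(h_o·2πr_oL) = 1/(20.4×2π×0.382×9.11) = 0.002242 K/W
R_total = 0.02023 K/W
Q = ΔT/R_total = 198/0.02023

Q ≈ 9790 W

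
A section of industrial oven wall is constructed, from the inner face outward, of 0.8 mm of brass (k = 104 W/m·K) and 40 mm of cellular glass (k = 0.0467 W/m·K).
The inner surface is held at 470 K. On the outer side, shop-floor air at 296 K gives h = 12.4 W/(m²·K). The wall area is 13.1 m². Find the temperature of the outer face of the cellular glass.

T ≈ 311 K

Thermal resistances in series:
R_brass = L/(kA) = 0.0008/(104×13.1) = 5.872×10^-7 K/W
R_cellular glass = L/(kA) = 0.04/(0.0467×13.1) = 0.06538 K/W
R_outer film = 1/(h_o·A) = 1/(12.4×13.1) = 0.006156 K/W
R_total = 0.07154 K/W;  Q = ΔT/R_total = 174/0.07154 = 2432 W
T_interface = T_inner − Q·ΣR(inner→interface) = 470 − 2430×0.06538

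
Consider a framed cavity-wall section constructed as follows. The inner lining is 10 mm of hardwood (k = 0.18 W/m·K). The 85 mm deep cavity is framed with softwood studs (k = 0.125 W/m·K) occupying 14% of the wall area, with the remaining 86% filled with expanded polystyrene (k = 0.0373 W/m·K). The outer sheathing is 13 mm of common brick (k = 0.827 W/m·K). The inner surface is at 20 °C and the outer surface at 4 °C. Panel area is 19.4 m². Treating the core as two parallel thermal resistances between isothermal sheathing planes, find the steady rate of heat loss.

Sheathing layers in series; stud and cavity paths in parallel between them.
R_inner = 0.01/(0.18×19.4) = 0.002864 K/W
R_stud  = 0.085/(0.125×0.14×19.4) = 0.2504 K/W
R_cav   = 0.085/(0.0373×0.86×19.4) = 0.1366 K/W
1/R_core = 1/R_stud + 1/R_cav → R_core = 0.08837 K/W
R_outer = 0.013/(0.827×19.4) = 8.103×10^-4 K/W
R_total = 0.09205 K/W
Q = ΔT/R_total = 16/0.09205

Q ≈ 174 W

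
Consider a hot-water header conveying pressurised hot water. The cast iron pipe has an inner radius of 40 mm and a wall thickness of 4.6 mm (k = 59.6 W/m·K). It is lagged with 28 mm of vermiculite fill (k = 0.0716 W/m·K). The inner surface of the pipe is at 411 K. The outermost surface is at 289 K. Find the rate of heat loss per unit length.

Cylindrical conduction, so R = ln(r₂/r₁)/(2πkL) per layer, in series:
R_cast iron pipe wall = ln(44.6/40)/(2π×59.6×1) = 2.907×10^-4 K/W
R_vermiculite fill = ln(72.6/44.6)/(2π×0.0716×1) = 1.083 K/W
R_total = 1.083 K/W
Q = ΔT/R_total = 122/1.083

q′ ≈ 113 W/m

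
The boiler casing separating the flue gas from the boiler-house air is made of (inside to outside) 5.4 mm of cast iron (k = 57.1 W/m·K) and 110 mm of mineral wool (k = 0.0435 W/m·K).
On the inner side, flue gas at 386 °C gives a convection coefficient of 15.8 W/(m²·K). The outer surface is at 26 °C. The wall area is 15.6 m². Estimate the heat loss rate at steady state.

Model the wall as resistances in series:
R_inner film = 1/(h_i·A) = 1/(15.8×15.6) = 0.004057 K/W
R_cast iron = L/(kA) = 0.0054/(57.1×15.6) = 6.062×10^-6 K/W
R_mineral wool = L/(kA) = 0.11/(0.0435×15.6) = 0.1621 K/W
R_total = 0.1662 K/W
Q = ΔT / R_total = 360 / 0.1662

Q ≈ 2170 W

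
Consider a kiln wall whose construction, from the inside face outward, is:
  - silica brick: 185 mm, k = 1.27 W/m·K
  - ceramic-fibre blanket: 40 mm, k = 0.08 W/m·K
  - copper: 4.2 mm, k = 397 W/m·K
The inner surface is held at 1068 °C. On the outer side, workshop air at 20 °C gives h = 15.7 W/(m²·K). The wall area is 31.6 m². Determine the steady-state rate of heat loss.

Thermal resistances in series:
R_silica brick = L/(kA) = 0.185/(1.27×31.6) = 0.00461 K/W
R_ceramic-fibre blanket = L/(kA) = 0.04/(0.08×31.6) = 0.01582 K/W
R_copper = L/(kA) = 0.0042/(397×31.6) = 3.348×10^-7 K/W
R_outer film = 1/(h_o·A) = 1/(15.7×31.6) = 0.002016 K/W
R_total = 0.02245 K/W
Q = ΔT / R_total = 1048 / 0.02245

Q ≈ 46700 W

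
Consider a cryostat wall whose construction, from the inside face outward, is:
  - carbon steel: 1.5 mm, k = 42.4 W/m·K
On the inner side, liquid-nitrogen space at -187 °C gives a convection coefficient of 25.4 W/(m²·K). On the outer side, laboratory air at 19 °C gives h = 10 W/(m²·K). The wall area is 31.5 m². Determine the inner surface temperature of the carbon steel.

Treating each layer as a thermal resistance in series:
R_inner film = 1/(h_i·A) = 1/(25.4×31.5) = 0.00125 K/W
R_carbon steel = L/(kA) = 0.0015/(42.4×31.5) = 1.123×10^-6 K/W
R_outer film = 1/(h_o·A) = 1/(10×31.5) = 0.003175 K/W
R_total = 0.004426 K/W;  Q = ΔT/R_total = 206/0.004426 = 46550 W
T_interface = T_inner + Q·ΣR(inner→interface) = -187 + 46500×0.00125

T ≈ -129 °C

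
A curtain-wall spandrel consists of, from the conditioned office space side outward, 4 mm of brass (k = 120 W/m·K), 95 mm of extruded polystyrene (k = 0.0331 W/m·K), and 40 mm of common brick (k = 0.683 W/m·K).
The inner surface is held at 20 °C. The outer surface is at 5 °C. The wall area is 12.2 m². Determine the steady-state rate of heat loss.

Q ≈ 62.5 W

Series thermal resistances:
R_brass = L/(kA) = 0.004/(120×12.2) = 2.732×10^-6 K/W
R_extruded polystyrene = L/(kA) = 0.095/(0.0331×12.2) = 0.2353 K/W
R_common brick = L/(kA) = 0.04/(0.683×12.2) = 0.0048 K/W
R_total = 0.2401 K/W
Q = ΔT / R_total = 15 / 0.2401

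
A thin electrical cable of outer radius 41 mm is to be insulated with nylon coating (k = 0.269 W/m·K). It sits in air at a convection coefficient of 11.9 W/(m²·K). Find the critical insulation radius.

For a cylinder r_cr = k/h = 0.269/11.9
r_cr = 22.6 mm; since the bare radius (41 mm) is above r_cr, any added insulation will reduce heat loss.

r_cr ≈ 22.6 mm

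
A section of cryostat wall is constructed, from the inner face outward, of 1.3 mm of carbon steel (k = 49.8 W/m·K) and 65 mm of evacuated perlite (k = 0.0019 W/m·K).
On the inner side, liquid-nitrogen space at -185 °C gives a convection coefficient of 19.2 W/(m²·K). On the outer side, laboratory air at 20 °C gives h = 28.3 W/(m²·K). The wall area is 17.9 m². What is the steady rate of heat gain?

Using the resistance-network approach (series):
R_inner film = 1/(h_i·A) = 1/(19.2×17.9) = 0.00291 K/W
R_carbon steel = L/(kA) = 0.0013/(49.8×17.9) = 1.458×10^-6 K/W
R_evacuated perlite = L/(kA) = 0.065/(0.0019×17.9) = 1.911 K/W
R_outer film = 1/(h_o·A) = 1/(28.3×17.9) = 0.001974 K/W
R_total = 1.916 K/W
Q = ΔT / R_total = 205 / 1.916

Q ≈ 107 W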